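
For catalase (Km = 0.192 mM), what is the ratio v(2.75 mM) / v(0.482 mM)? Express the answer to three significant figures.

1.31

The fractional saturations are [S]/(Km+[S]) = 0.482/0.6740 = 0.7151 and 2.75/2.942 = 0.9347.
v₂/v₁ is just their ratio: 0.9347/0.7151 = 1.31.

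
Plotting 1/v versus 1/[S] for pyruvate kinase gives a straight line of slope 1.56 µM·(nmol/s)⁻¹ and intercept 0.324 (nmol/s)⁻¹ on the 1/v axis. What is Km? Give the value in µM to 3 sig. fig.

4.81 µM

y-intercept = 1/Vmax ⇒ Vmax = 3.09 nmol/s; slope = Km/Vmax ⇒ Km = slope × Vmax.
Km = 1.56 × 3.09 = 4.81 µM.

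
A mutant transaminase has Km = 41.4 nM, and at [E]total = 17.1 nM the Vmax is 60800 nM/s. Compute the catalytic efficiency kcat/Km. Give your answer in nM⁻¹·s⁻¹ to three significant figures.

85.9 nM⁻¹·s⁻¹

kcat = Vmax/[E]total = 60800/17.1 = 3560 s⁻¹.
kcat/Km = 3560/41.4 = 85.9 nM⁻¹·s⁻¹.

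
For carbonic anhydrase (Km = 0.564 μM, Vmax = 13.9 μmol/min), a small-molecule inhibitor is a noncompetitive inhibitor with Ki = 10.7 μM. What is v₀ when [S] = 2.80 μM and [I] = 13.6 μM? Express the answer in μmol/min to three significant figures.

With α = 1 + [I]/Ki = 1 + 13.6/10.7 = 2.271, the noncompetitive rate law is v = (Vmax/α)·[S] / (Km + [S]).
v = (13.9/2.271)×2.80 / (0.564 + 2.80) = 17.14/3.364 = 5.09 μmol/min.

5.09 μmol/min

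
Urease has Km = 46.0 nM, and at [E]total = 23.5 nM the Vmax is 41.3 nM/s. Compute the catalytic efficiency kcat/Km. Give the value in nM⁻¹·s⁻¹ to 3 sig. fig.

kcat = Vmax/[E]total = 41.3/23.5 = 1.76 s⁻¹.
kcat/Km = 1.76/46.0 = 0.0382 nM⁻¹·s⁻¹.

0.0382 nM⁻¹·s⁻¹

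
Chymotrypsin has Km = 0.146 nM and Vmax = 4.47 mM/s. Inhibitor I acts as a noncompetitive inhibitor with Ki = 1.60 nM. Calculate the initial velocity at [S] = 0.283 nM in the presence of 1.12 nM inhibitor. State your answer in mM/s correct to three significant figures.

With α = 1 + [I]/Ki = 1 + 1.12/1.60 = 1.700, the noncompetitive rate law is v = (Vmax/α)·[S] / (Km + [S]).
v = (4.47/1.700)×0.283 / (0.146 + 0.283) = 0.7441/0.4290 = 1.73 mM/s.

1.73 mM/s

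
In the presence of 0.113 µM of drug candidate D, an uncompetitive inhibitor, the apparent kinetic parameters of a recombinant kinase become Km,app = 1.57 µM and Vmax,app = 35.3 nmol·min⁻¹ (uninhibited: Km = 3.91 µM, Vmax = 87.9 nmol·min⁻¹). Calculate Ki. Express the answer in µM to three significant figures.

0.0758 µM

Uncompetitive: Vmax,app = Vmax/α (and Km,app = Km/α) with α = 1 + [I]/Ki.
α = Vmax/Vmax,app = 87.9/35.3 = 2.490.
Ki = [I]/(α − 1) = 0.113/1.490 = 0.0758 µM.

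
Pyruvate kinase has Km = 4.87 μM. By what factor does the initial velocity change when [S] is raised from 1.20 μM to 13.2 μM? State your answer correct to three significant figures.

The fractional saturations are [S]/(Km+[S]) = 1.20/6.070 = 0.1977 and 13.2/18.07 = 0.7305.
v₂/v₁ is just their ratio: 0.7305/0.1977 = 3.70.

3.70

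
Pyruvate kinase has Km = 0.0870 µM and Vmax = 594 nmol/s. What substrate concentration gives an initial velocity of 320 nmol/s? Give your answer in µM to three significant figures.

The required fractional saturation is v/Vmax = 320/594 = 0.5387.
Then [S]/(Km+[S]) = 0.5387 ⇒ [S] = 0.0870 × 0.5387/(1 − 0.5387) = 0.102 µM.

0.102 µM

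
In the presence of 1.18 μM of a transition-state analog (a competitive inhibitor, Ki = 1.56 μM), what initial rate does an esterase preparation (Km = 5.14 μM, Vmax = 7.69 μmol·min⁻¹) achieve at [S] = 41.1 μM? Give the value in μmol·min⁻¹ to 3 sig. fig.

6.31 μmol·min⁻¹

α = 1 + [I]/Ki = 1 + 1.18/1.56 = 1.756.
For a competitive inhibitor, Vmax is unchanged and the apparent Km becomes α·Km: Km,app = 9.03 μM, Vmax,app = 7.69 μmol·min⁻¹.
v = Vmax,app·[S]/(Km,app + [S]) = 7.69 × 41.1/(9.03 + 41.1) = 6.31 μmol·min⁻¹.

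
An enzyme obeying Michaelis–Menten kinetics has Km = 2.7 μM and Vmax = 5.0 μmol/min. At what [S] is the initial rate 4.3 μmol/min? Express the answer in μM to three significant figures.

16.6 μM

The required fractional saturation is v/Vmax = 4.3/5.0 = 0.8600.
Then [S]/(Km+[S]) = 0.8600 ⇒ [S] = 2.7 × 0.8600/(1 − 0.8600) = 16.6 μM.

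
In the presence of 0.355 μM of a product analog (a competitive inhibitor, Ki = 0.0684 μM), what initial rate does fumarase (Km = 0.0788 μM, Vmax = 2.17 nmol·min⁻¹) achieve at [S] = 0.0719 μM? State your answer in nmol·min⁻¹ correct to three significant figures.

0.279 nmol·min⁻¹

α = 1 + [I]/Ki = 1 + 0.355/0.0684 = 6.190.
For a competitive inhibitor, Vmax is unchanged and the apparent Km becomes α·Km: Km,app = 0.488 μM, Vmax,app = 2.17 nmol·min⁻¹.
v = Vmax,app·[S]/(Km,app + [S]) = 2.17 × 0.0719/(0.488 + 0.0719) = 0.279 nmol·min⁻¹.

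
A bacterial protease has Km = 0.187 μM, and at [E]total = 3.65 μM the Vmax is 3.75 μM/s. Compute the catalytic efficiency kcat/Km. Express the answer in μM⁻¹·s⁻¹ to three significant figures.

5.49 μM⁻¹·s⁻¹

kcat = Vmax/[E]total = 3.75/3.65 = 1.03 s⁻¹.
kcat/Km = 1.03/0.187 = 5.49 μM⁻¹·s⁻¹.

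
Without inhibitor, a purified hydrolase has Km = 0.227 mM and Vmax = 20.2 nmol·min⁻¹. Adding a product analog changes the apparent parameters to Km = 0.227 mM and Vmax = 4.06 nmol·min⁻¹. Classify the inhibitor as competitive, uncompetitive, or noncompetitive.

Vmax decreases (20.2 → 4.06 nmol·min⁻¹) while Km is unchanged — pure noncompetitive inhibition.

noncompetitive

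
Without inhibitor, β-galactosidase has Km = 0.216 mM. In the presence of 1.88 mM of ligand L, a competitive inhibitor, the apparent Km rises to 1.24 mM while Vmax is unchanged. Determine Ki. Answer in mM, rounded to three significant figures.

0.397 mM

Competitive: Km,app = α·Km with α = 1 + [I]/Ki.
α = Km,app/Km = 1.24/0.216 = 5.741.
Since α = 1 + [I]/Ki, [I]/Ki = 5.741 − 1 = 4.741 and Ki = 1.88/4.741 = 0.397 mM.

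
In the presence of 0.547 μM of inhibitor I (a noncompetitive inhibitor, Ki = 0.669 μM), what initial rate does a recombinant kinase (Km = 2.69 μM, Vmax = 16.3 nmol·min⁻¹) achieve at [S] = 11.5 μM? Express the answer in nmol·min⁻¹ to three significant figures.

7.27 nmol·min⁻¹

α = 1 + [I]/Ki = 1 + 0.547/0.669 = 1.818.
For a noncompetitive inhibitor, Vmax is reduced to Vmax/α while Km is unchanged: Km,app = 2.69 μM, Vmax,app = 8.97 nmol·min⁻¹.
v = Vmax,app·[S]/(Km,app + [S]) = 8.97 × 11.5/(2.69 + 11.5) = 7.27 nmol·min⁻¹.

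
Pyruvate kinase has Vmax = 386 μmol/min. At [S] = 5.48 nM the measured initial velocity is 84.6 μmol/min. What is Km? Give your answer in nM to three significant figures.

From v = Vmax[S]/(Km+[S]), Km = [S](Vmax − v)/v.
Km = 5.48 × (386 − 84.6) / 84.6 = 1652/84.6 = 19.5 nM.

19.5 nM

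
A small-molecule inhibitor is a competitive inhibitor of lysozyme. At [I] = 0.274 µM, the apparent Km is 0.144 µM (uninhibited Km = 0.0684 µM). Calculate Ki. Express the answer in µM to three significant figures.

Competitive: Km,app = α·Km with α = 1 + [I]/Ki.
α = Km,app/Km = 0.144/0.0684 = 2.105.
Ki = [I]/(α − 1) = 0.274/1.105 = 0.248 µM.

0.248 µM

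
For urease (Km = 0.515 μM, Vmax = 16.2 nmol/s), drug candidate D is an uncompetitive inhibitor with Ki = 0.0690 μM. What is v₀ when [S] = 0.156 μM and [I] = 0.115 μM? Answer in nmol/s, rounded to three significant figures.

With α = 1 + [I]/Ki = 1 + 0.115/0.0690 = 2.667, the uncompetitive rate law is v = (Vmax/α)·[S] / (Km/α + [S]).
v = (16.2/2.667)×0.156 / (0.515/2.667 + 0.156) = 0.9477/0.3491 = 2.71 nmol/s.

2.71 nmol/s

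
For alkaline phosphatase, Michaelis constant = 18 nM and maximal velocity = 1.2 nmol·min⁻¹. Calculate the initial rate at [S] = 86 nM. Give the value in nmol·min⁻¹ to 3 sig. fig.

[S]/(Km+[S]) = 86/104.0 = 0.8269, the fractional saturation.
v = 0.8269 × Vmax = 0.8269 × 1.2 = 0.992 nmol·min⁻¹.

0.992 nmol·min⁻¹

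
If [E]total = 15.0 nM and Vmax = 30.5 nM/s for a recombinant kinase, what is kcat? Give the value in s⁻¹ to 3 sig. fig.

kcat = Vmax/[E]total = 30.5 nM/s / 15.0 nM = 2.03 s⁻¹.

2.03 s⁻¹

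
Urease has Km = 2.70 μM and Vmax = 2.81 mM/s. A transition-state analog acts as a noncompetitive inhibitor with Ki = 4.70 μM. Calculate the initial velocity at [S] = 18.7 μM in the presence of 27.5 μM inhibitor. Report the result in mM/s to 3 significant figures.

α = 1 + [I]/Ki = 1 + 27.5/4.70 = 6.851.
For a noncompetitive inhibitor, Vmax is reduced to Vmax/α while Km is unchanged: Km,app = 2.70 μM, Vmax,app = 0.410 mM/s.
v = Vmax,app·[S]/(Km,app + [S]) = 0.410 × 18.7/(2.70 + 18.7) = 0.358 mM/s.

0.358 mM/s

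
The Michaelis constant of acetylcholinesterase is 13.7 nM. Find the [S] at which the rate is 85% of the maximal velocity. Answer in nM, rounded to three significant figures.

v/Vmax = [S]/(Km+[S]) = 0.85, so [S] = Km·0.85/(1 − 0.85) = 13.7 × 5.667.
[S] = 77.6 nM.

77.6 nM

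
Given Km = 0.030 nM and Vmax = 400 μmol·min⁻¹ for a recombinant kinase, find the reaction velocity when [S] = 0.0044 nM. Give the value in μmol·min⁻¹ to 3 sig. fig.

51.2 μmol·min⁻¹

[S]/(Km+[S]) = 0.0044/0.03440 = 0.1279, the fractional saturation.
v = 0.1279 × Vmax = 0.1279 × 400 = 51.2 μmol·min⁻¹.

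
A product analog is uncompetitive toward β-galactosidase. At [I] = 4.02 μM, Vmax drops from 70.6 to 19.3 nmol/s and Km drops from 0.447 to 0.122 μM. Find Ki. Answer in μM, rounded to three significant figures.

Uncompetitive: Vmax,app = Vmax/α (and Km,app = Km/α) with α = 1 + [I]/Ki.
α = Vmax/Vmax,app = 70.6/19.3 = 3.658.
Ki = [I]/(α − 1) = 4.02/2.658 = 1.51 μM.

1.51 μM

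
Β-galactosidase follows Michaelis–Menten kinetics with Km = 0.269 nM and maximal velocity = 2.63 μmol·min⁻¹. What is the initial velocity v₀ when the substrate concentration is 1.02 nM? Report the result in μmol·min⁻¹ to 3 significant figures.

[S]/(Km+[S]) = 1.02/1.289 = 0.7913, the fractional saturation.
v = 0.7913 × Vmax = 0.7913 × 2.63 = 2.08 μmol·min⁻¹.

2.08 μmol·min⁻¹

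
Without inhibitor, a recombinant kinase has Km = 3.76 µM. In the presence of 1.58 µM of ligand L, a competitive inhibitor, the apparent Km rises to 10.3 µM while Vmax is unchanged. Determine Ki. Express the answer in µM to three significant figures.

0.908 µM

Competitive: Km,app = α·Km with α = 1 + [I]/Ki.
α = Km,app/Km = 10.3/3.76 = 2.739.
Ki = [I]/(α − 1) = 1.58/1.739 = 0.908 µM.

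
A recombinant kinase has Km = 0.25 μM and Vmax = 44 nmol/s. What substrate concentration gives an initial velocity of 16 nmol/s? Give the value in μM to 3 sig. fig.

0.143 μM

The required fractional saturation is v/Vmax = 16/44 = 0.3636.
Then [S]/(Km+[S]) = 0.3636 ⇒ [S] = 0.25 × 0.3636/(1 − 0.3636) = 0.143 μM.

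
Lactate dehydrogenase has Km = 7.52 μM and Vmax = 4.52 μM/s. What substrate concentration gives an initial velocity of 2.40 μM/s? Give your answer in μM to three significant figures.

The required fractional saturation is v/Vmax = 2.40/4.52 = 0.5310.
Then [S]/(Km+[S]) = 0.5310 ⇒ [S] = 7.52 × 0.5310/(1 − 0.5310) = 8.51 μM.

8.51 μM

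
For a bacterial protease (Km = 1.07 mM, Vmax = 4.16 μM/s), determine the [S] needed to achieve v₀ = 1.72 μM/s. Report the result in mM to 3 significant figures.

0.754 mM

The required fractional saturation is v/Vmax = 1.72/4.16 = 0.4135.
Then [S]/(Km+[S]) = 0.4135 ⇒ [S] = 1.07 × 0.4135/(1 − 0.4135) = 0.754 mM.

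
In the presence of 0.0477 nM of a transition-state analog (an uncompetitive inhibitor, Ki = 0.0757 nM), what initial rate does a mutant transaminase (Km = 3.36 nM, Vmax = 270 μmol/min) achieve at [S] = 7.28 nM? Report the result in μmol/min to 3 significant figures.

α = 1 + [I]/Ki = 1 + 0.0477/0.0757 = 1.630.
For an uncompetitive inhibitor, both parameters are divided by α, giving Vmax/α and Km/α: Km,app = 2.06 nM, Vmax,app = 166 μmol/min.
v = Vmax,app·[S]/(Km,app + [S]) = 166 × 7.28/(2.06 + 7.28) = 129 μmol/min.

129 μmol/min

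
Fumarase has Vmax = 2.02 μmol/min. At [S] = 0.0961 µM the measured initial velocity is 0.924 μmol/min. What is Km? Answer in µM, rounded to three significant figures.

From v = Vmax[S]/(Km+[S]), Km = [S](Vmax − v)/v.
Km = 0.0961 × (2.02 − 0.924) / 0.924 = 0.1053/0.924 = 0.114 µM.

0.114 µM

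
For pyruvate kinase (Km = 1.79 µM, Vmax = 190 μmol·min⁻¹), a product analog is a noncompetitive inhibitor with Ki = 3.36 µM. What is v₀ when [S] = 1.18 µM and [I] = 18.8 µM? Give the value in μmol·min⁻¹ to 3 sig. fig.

11.4 μmol·min⁻¹

α = 1 + [I]/Ki = 1 + 18.8/3.36 = 6.595.
For a noncompetitive inhibitor, Vmax is reduced to Vmax/α while Km is unchanged: Km,app = 1.79 µM, Vmax,app = 28.8 μmol·min⁻¹.
v = Vmax,app·[S]/(Km,app + [S]) = 28.8 × 1.18/(1.79 + 1.18) = 11.4 μmol·min⁻¹.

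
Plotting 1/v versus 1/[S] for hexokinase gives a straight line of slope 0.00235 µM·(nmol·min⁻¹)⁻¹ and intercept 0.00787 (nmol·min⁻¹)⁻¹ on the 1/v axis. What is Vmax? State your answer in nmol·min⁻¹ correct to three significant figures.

The y-intercept of a Lineweaver–Burk plot equals 1/Vmax, so Vmax = 1/0.00787 = 127 nmol·min⁻¹.

127 nmol·min⁻¹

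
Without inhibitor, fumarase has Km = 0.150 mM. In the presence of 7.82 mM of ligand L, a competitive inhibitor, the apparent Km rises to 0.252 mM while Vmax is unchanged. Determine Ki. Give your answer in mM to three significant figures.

Competitive: Km,app = α·Km with α = 1 + [I]/Ki.
α = Km,app/Km = 0.252/0.150 = 1.680.
Since α = 1 + [I]/Ki, [I]/Ki = 1.680 − 1 = 0.6800 and Ki = 7.82/0.6800 = 11.5 mM.

11.5 mM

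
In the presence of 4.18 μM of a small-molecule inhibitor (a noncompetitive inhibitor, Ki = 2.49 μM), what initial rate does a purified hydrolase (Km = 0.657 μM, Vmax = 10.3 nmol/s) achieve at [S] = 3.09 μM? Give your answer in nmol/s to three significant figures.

3.17 nmol/s

α = 1 + [I]/Ki = 1 + 4.18/2.49 = 2.679.
For a noncompetitive inhibitor, Vmax is reduced to Vmax/α while Km is unchanged: Km,app = 0.657 μM, Vmax,app = 3.85 nmol/s.
v = Vmax,app·[S]/(Km,app + [S]) = 3.85 × 3.09/(0.657 + 3.09) = 3.17 nmol/s.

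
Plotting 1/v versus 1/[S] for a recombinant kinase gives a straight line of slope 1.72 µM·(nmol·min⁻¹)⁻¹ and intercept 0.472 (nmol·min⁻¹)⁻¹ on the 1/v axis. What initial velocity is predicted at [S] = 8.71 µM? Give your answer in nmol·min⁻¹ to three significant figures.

1.49 nmol·min⁻¹

The y-intercept is 1/Vmax, so Vmax = 1/0.472 = 2.12 nmol·min⁻¹.
The slope is Km/Vmax, so Km = 1.72 × 2.12 = 3.64 µM.
Then v = 2.12 × 8.71/(3.64 + 8.71) = 1.49 nmol·min⁻¹.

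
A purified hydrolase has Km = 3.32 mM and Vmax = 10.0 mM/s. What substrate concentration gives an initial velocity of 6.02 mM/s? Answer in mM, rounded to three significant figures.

5.02 mM

The required fractional saturation is v/Vmax = 6.02/10.0 = 0.6020.
Then [S]/(Km+[S]) = 0.6020 ⇒ [S] = 3.32 × 0.6020/(1 − 0.6020) = 5.02 mM.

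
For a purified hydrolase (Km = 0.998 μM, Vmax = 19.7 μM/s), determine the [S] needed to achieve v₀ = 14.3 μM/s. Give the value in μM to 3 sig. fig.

2.64 μM

Rearranging v = Vmax[S]/(Km+[S]) gives [S] = Km·v/(Vmax − v).
[S] = 0.998 × 14.3 / (19.7 − 14.3) = 14.27/5.400 = 2.64 μM.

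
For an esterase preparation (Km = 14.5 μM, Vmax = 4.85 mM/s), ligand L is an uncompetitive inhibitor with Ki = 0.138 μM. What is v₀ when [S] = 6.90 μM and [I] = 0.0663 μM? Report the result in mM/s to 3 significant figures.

1.35 mM/s

α = 1 + [I]/Ki = 1 + 0.0663/0.138 = 1.480.
For an uncompetitive inhibitor, both parameters are divided by α, giving Vmax/α and Km/α: Km,app = 9.79 μM, Vmax,app = 3.28 mM/s.
v = Vmax,app·[S]/(Km,app + [S]) = 3.28 × 6.90/(9.79 + 6.90) = 1.35 mM/s.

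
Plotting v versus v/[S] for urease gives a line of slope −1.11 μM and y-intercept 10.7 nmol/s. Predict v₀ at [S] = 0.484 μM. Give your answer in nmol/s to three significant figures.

In the Eadie–Hofstee form v = Vmax − Km·(v/[S]), the slope is −Km and the intercept is Vmax, so Km = 1.11 μM and Vmax = 10.7 nmol/s.
v = 10.7 × 0.484/(1.11 + 0.484) = 3.25 nmol/s.

3.25 nmol/s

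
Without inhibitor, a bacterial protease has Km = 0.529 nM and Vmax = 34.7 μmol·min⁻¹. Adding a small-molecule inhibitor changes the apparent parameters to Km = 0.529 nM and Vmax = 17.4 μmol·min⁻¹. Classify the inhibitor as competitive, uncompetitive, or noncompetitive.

noncompetitive

Vmax decreases (34.7 → 17.4 μmol·min⁻¹) while Km is unchanged — pure noncompetitive inhibition.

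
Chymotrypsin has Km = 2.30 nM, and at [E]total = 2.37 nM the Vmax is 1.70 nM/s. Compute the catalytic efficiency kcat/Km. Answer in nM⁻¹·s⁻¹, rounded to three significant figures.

0.312 nM⁻¹·s⁻¹

kcat = Vmax/[E]total = 1.70/2.37 = 0.717 s⁻¹.
kcat/Km = 0.717/2.30 = 0.312 nM⁻¹·s⁻¹.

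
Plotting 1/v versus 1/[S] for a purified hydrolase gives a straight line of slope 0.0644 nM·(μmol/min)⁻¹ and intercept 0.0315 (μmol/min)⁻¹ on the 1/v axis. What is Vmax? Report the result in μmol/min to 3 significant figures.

The y-intercept of a Lineweaver–Burk plot equals 1/Vmax, so Vmax = 1/0.0315 = 31.7 μmol/min.

31.7 μmol/min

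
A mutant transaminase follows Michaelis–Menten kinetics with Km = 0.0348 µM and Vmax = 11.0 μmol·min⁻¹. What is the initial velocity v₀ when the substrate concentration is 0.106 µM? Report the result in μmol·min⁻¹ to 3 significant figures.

8.28 μmol·min⁻¹

v = Vmax·[S]/(Km + [S]) = 11.0 × 0.106 / (0.0348 + 0.106)
  = 1.166 / 0.1408 = 8.28 μmol·min⁻¹.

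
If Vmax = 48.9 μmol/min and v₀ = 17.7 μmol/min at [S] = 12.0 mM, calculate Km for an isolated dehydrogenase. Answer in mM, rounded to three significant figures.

From v = Vmax[S]/(Km+[S]), Km = [S](Vmax − v)/v.
Km = 12.0 × (48.9 − 17.7) / 17.7 = 374.4/17.7 = 21.2 mM.

21.2 mM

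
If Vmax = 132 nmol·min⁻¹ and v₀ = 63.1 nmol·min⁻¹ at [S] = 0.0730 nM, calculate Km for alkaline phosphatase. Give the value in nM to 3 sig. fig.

0.0797 nM

From v = Vmax[S]/(Km+[S]), Km = [S](Vmax − v)/v.
Km = 0.0730 × (132 − 63.1) / 63.1 = 5.030/63.1 = 0.0797 nM.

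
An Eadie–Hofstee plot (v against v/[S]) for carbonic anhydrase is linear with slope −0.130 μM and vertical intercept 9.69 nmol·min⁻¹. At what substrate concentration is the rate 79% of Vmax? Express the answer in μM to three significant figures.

0.489 μM

The Eadie–Hofstee slope gives Km = 0.130 μM (slope = −Km).
v/Vmax = [S]/(Km+[S]) = 0.79 ⇒ [S] = Km·0.79/(1−0.79) = 0.130 × 3.762 = 0.489 μM.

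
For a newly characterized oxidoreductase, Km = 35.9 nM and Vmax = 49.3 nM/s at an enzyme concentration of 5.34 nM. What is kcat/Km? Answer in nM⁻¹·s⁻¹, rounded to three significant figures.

kcat = Vmax/[E]total = 49.3/5.34 = 9.23 s⁻¹.
kcat/Km = 9.23/35.9 = 0.257 nM⁻¹·s⁻¹.

0.257 nM⁻¹·s⁻¹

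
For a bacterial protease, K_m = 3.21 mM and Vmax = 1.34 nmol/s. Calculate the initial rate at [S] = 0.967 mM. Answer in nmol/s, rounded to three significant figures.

v = Vmax·[S]/(Km + [S]) = 1.34 × 0.967 / (3.21 + 0.967)
  = 1.296 / 4.177 = 0.310 nmol/s.

0.310 nmol/s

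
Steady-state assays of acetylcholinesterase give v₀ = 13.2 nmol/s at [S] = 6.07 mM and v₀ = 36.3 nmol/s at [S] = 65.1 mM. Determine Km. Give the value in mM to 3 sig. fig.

From v = Vmax[S]/(Km+[S]), each point gives Vmax = v(Km+[S])/[S].
Equating: 13.2(Km+6.07)/6.07 = 36.3(Km+65.1)/65.1.
2.175·Km + 13.2 = 0.5576·Km + 36.3, so (2.175 − 0.5576)·Km = 36.3 − 13.2.
Km = 23.10/1.617 = 14.3 mM; then Vmax = 13.2(14.3+6.07)/6.07 = 44.3 nmol/s.

14.3 mM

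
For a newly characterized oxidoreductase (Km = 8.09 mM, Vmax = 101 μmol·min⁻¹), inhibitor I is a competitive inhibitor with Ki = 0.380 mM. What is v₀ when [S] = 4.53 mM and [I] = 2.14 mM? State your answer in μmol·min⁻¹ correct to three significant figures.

α = 1 + [I]/Ki = 1 + 2.14/0.380 = 6.632.
For a competitive inhibitor, Vmax is unchanged and the apparent Km becomes α·Km: Km,app = 53.6 mM, Vmax,app = 101 μmol·min⁻¹.
v = Vmax,app·[S]/(Km,app + [S]) = 101 × 4.53/(53.6 + 4.53) = 7.86 μmol·min⁻¹.

7.86 μmol·min⁻¹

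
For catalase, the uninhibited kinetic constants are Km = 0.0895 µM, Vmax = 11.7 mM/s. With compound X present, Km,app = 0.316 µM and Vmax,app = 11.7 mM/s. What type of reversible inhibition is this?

competitive

Km increases (0.0895 → 0.316 µM) while Vmax is unchanged — the hallmark of competitive inhibition.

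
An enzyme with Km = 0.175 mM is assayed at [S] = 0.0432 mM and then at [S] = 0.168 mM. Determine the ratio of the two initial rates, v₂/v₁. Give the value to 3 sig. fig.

Since Vmax cancels, v₂/v₁ = [S]₂(Km+[S]₁) / [S]₁(Km+[S]₂).
= 0.168×(0.175+0.0432) / (0.0432×(0.175+0.168)) = 0.03666/0.01482 = 2.47.

2.47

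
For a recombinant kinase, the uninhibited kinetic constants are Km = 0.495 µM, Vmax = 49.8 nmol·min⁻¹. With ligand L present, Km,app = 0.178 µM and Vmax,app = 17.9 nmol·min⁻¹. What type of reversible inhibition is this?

Both Km and Vmax decrease by the same factor (~2.78-fold) — characteristic of uncompetitive inhibition.

uncompetitive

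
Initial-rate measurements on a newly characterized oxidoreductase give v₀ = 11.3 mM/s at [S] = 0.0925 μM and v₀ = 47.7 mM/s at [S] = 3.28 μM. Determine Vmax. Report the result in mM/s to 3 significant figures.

52.6 mM/s

From v = Vmax[S]/(Km+[S]), each point gives Vmax = v(Km+[S])/[S].
Equating: 11.3(Km+0.0925)/0.0925 = 47.7(Km+3.28)/3.28.
122.2·Km + 11.3 = 14.54·Km + 47.7, so (122.2 − 14.54)·Km = 47.7 − 11.3.
Km = 36.40/107.6 = 0.338 μM; then Vmax = 11.3(0.338+0.0925)/0.0925 = 52.6 mM/s.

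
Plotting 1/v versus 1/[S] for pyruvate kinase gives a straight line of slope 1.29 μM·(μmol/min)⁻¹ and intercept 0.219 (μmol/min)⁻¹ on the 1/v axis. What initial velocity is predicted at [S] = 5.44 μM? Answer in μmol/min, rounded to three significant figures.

The y-intercept is 1/Vmax, so Vmax = 1/0.219 = 4.57 μmol/min.
The slope is Km/Vmax, so Km = 1.29 × 4.57 = 5.89 μM.
Then v = 4.57 × 5.44/(5.89 + 5.44) = 2.19 μmol/min.

2.19 μmol/min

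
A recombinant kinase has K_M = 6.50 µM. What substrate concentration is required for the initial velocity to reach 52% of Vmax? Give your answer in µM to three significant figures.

v/Vmax = [S]/(Km+[S]) = 0.52, so [S] = Km·0.52/(1 − 0.52) = 6.50 × 1.083.
[S] = 7.04 µM.

7.04 µM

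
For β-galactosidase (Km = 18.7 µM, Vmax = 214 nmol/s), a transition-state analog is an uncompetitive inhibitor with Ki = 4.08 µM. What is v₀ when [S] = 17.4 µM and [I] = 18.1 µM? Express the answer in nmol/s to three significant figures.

32.9 nmol/s

With α = 1 + [I]/Ki = 1 + 18.1/4.08 = 5.436, the uncompetitive rate law is v = (Vmax/α)·[S] / (Km/α + [S]).
v = (214/5.436)×17.4 / (18.7/5.436 + 17.4) = 685.0/20.84 = 32.9 nmol/s.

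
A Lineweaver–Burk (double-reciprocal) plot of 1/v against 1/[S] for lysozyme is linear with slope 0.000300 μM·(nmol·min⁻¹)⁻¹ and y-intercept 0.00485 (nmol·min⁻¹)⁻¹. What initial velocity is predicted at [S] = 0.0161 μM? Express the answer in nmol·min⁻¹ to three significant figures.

42.6 nmol·min⁻¹

The y-intercept is 1/Vmax, so Vmax = 1/0.00485 = 206 nmol·min⁻¹.
The slope is Km/Vmax, so Km = 0.000300 × 206 = 0.0619 μM.
Then v = 206 × 0.0161/(0.0619 + 0.0161) = 42.6 nmol·min⁻¹.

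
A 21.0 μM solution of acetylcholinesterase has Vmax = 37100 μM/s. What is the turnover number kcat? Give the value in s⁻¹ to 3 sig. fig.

1770 s⁻¹

kcat = Vmax/[E]total = 37100 μM/s / 21.0 μM = 1770 s⁻¹.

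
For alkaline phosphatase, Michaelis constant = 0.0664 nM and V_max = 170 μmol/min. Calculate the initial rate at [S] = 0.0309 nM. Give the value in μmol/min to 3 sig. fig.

v = Vmax·[S]/(Km + [S]) = 170 × 0.0309 / (0.0664 + 0.0309)
  = 5.253 / 0.09730 = 54.0 μmol/min.

54.0 μmol/min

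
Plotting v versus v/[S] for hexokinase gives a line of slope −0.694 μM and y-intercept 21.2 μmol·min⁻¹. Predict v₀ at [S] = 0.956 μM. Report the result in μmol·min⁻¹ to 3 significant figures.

12.3 μmol·min⁻¹

In the Eadie–Hofstee form v = Vmax − Km·(v/[S]), the slope is −Km and the intercept is Vmax, so Km = 0.694 μM and Vmax = 21.2 μmol·min⁻¹.
v = 21.2 × 0.956/(0.694 + 0.956) = 12.3 μmol·min⁻¹.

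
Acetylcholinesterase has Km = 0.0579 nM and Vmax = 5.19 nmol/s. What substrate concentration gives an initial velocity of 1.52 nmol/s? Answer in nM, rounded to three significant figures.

Rearranging v = Vmax[S]/(Km+[S]) gives [S] = Km·v/(Vmax − v).
[S] = 0.0579 × 1.52 / (5.19 − 1.52) = 0.08801/3.670 = 0.0240 nM.

0.0240 nM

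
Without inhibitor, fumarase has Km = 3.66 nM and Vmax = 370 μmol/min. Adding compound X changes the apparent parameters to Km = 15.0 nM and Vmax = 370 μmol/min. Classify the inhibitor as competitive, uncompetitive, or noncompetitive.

Km increases (3.66 → 15.0 nM) while Vmax is unchanged — the hallmark of competitive inhibition.

competitive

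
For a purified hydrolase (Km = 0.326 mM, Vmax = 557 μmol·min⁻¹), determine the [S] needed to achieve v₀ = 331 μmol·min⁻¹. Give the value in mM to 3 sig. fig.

0.477 mM

The required fractional saturation is v/Vmax = 331/557 = 0.5943.
Then [S]/(Km+[S]) = 0.5943 ⇒ [S] = 0.326 × 0.5943/(1 − 0.5943) = 0.477 mM.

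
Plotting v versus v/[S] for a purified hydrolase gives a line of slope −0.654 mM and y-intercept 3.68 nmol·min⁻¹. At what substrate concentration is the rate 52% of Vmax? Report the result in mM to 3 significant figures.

0.709 mM

The Eadie–Hofstee slope gives Km = 0.654 mM (slope = −Km).
v/Vmax = [S]/(Km+[S]) = 0.52 ⇒ [S] = Km·0.52/(1−0.52) = 0.654 × 1.083 = 0.709 mM.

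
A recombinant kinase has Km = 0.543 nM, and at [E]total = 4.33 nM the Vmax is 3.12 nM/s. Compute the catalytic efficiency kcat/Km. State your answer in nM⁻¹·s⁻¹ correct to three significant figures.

kcat = Vmax/[E]total = 3.12/4.33 = 0.721 s⁻¹.
kcat/Km = 0.721/0.543 = 1.33 nM⁻¹·s⁻¹.

1.33 nM⁻¹·s⁻¹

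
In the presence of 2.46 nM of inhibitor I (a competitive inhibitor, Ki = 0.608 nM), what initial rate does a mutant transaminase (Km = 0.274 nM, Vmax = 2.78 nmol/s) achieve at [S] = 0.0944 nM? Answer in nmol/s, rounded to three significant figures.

0.178 nmol/s

α = 1 + [I]/Ki = 1 + 2.46/0.608 = 5.046.
For a competitive inhibitor, Vmax is unchanged and the apparent Km becomes α·Km: Km,app = 1.38 nM, Vmax,app = 2.78 nmol/s.
v = Vmax,app·[S]/(Km,app + [S]) = 2.78 × 0.0944/(1.38 + 0.0944) = 0.178 nmol/s.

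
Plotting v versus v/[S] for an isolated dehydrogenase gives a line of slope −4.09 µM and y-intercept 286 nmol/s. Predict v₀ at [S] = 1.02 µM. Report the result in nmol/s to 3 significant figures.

In the Eadie–Hofstee form v = Vmax − Km·(v/[S]), the slope is −Km and the intercept is Vmax, so Km = 4.09 µM and Vmax = 286 nmol/s.
v = 286 × 1.02/(4.09 + 1.02) = 57.1 nmol/s.

57.1 nmol/s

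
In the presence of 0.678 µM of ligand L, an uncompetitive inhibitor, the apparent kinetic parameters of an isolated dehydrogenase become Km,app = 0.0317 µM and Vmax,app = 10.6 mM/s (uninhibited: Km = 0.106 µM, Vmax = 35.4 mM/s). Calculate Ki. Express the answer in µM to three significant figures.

Uncompetitive: Vmax,app = Vmax/α (and Km,app = Km/α) with α = 1 + [I]/Ki.
α = Vmax/Vmax,app = 35.4/10.6 = 3.340.
Ki = [I]/(α − 1) = 0.678/2.340 = 0.290 µM.

0.290 µM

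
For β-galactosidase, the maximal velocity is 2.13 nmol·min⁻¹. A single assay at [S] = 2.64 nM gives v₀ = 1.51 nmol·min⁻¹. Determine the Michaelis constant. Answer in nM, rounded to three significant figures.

From v = Vmax[S]/(Km+[S]), Km = [S](Vmax − v)/v.
Km = 2.64 × (2.13 − 1.51) / 1.51 = 1.637/1.51 = 1.08 nM.

1.08 nM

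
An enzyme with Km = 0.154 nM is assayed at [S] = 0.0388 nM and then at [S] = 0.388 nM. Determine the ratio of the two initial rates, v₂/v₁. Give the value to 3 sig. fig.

The fractional saturations are [S]/(Km+[S]) = 0.0388/0.1928 = 0.2012 and 0.388/0.5420 = 0.7159.
v₂/v₁ is just their ratio: 0.7159/0.2012 = 3.56.

3.56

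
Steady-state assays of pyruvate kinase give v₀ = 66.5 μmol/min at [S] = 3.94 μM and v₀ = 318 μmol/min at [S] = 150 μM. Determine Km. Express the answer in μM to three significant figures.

17.0 μM

From v = Vmax[S]/(Km+[S]), each point gives Vmax = v(Km+[S])/[S].
Equating: 66.5(Km+3.94)/3.94 = 318(Km+150)/150.
16.88·Km + 66.5 = 2.120·Km + 318, so (16.88 − 2.120)·Km = 318 − 66.5.
Km = 251.5/14.76 = 17.0 μM; then Vmax = 66.5(17.0+3.94)/3.94 = 354 μmol/min.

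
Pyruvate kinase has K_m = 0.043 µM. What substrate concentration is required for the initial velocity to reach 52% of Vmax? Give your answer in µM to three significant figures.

v/Vmax = [S]/(Km+[S]) = 0.52, so [S] = Km·0.52/(1 − 0.52) = 0.043 × 1.083.
[S] = 0.0466 µM.

0.0466 µM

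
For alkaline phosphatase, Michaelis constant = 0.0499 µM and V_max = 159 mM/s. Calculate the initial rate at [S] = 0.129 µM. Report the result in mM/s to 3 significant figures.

v = Vmax·[S]/(Km + [S]) = 159 × 0.129 / (0.0499 + 0.129)
  = 20.51 / 0.1789 = 115 mM/s.

115 mM/s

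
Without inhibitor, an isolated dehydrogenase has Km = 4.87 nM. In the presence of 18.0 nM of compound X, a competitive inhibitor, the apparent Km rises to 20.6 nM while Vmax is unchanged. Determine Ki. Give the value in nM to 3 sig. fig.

5.57 nM

Competitive: Km,app = α·Km with α = 1 + [I]/Ki.
α = Km,app/Km = 20.6/4.87 = 4.230.
Ki = [I]/(α − 1) = 18.0/3.230 = 5.57 nM.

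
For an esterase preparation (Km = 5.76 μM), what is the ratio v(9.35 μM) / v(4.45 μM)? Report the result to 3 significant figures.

The fractional saturations are [S]/(Km+[S]) = 4.45/10.21 = 0.4358 and 9.35/15.11 = 0.6188.
v₂/v₁ is just their ratio: 0.6188/0.4358 = 1.42.

1.42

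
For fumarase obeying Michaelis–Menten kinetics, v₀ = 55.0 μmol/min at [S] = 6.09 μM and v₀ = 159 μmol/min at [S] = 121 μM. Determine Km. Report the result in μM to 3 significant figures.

In reciprocal form, 1/v = (Km/Vmax)·(1/[S]) + 1/Vmax. The two points give (1/[S], 1/v) = (0.1642, 0.01818) and (0.008264, 0.006289).
Slope = (0.01818 − 0.006289)/(0.1642 − 0.008264) = 0.07626; intercept = 0.01818 − 0.07626×0.1642 = 0.005659.
Vmax = 1/intercept = 177 μmol/min; Km = slope × Vmax = 0.07626 × 177 = 13.5 μM.

13.5 μM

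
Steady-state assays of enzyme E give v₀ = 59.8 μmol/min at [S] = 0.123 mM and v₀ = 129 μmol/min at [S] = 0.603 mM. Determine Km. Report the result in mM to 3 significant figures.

From v = Vmax[S]/(Km+[S]), each point gives Vmax = v(Km+[S])/[S].
Equating: 59.8(Km+0.123)/0.123 = 129(Km+0.603)/0.603.
486.2·Km + 59.8 = 213.9·Km + 129, so (486.2 − 213.9)·Km = 129 − 59.8.
Km = 69.20/272.2 = 0.254 mM; then Vmax = 59.8(0.254+0.123)/0.123 = 183 μmol/min.

0.254 mM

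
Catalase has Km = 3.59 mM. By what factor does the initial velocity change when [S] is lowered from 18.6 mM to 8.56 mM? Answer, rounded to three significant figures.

0.841

The fractional saturations are [S]/(Km+[S]) = 18.6/22.19 = 0.8382 and 8.56/12.15 = 0.7045.
v₂/v₁ is just their ratio: 0.7045/0.8382 = 0.841.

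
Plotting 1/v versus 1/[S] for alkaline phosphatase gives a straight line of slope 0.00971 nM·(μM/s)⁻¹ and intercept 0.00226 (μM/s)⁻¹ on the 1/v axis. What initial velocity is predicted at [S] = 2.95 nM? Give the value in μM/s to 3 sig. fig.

180 μM/s

The y-intercept is 1/Vmax, so Vmax = 1/0.00226 = 442 μM/s.
The slope is Km/Vmax, so Km = 0.00971 × 442 = 4.30 nM.
Then v = 442 × 2.95/(4.30 + 2.95) = 180 μM/s.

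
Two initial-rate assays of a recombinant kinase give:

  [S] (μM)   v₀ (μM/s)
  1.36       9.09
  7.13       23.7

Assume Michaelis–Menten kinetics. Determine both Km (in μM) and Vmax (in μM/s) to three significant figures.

From v = Vmax[S]/(Km+[S]), each point gives Vmax = v(Km+[S])/[S].
Equating: 9.09(Km+1.36)/1.36 = 23.7(Km+7.13)/7.13.
6.684·Km + 9.09 = 3.324·Km + 23.7, so (6.684 − 3.324)·Km = 23.7 − 9.09.
Km = 14.61/3.360 = 4.35 μM; then Vmax = 9.09(4.35+1.36)/1.36 = 38.2 μM/s.

Km = 4.35 μM; Vmax = 38.2 μM/s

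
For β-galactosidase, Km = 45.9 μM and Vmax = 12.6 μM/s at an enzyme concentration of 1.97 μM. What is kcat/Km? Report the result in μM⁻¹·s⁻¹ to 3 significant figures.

0.139 μM⁻¹·s⁻¹

kcat = Vmax/[E]total = 12.6/1.97 = 6.40 s⁻¹.
kcat/Km = 6.40/45.9 = 0.139 μM⁻¹·s⁻¹.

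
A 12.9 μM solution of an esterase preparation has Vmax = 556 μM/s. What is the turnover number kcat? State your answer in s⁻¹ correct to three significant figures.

43.1 s⁻¹

kcat = Vmax/[E]total = 556 μM/s / 12.9 μM = 43.1 s⁻¹.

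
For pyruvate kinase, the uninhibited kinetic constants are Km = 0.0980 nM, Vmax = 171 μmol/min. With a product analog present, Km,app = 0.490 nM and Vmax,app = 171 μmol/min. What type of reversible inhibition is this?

Km increases (0.0980 → 0.490 nM) while Vmax is unchanged — the hallmark of competitive inhibition.

competitive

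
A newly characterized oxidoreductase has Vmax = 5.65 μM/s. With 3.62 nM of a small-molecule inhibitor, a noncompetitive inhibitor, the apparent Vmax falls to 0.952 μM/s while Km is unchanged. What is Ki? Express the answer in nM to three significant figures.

0.734 nM

Noncompetitive: Vmax,app = Vmax/α with α = 1 + [I]/Ki.
α = Vmax/Vmax,app = 5.65/0.952 = 5.935.
Since α = 1 + [I]/Ki, [I]/Ki = 5.935 − 1 = 4.935 and Ki = 3.62/4.935 = 0.734 nM.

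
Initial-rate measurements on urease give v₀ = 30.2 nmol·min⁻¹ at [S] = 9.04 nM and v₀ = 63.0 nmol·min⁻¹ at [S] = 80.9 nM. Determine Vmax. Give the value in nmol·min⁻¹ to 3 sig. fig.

73.0 nmol·min⁻¹

In reciprocal form, 1/v = (Km/Vmax)·(1/[S]) + 1/Vmax. The two points give (1/[S], 1/v) = (0.1106, 0.03311) and (0.01236, 0.01587).
Slope = (0.03311 − 0.01587)/(0.1106 − 0.01236) = 0.1755; intercept = 0.03311 − 0.1755×0.1106 = 0.01370.
Vmax = 1/intercept = 73.0 nmol·min⁻¹; Km = slope × Vmax = 0.1755 × 73.0 = 12.8 nM.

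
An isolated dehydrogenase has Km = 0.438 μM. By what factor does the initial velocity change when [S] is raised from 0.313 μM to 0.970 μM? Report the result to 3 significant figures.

1.65

Since Vmax cancels, v₂/v₁ = [S]₂(Km+[S]₁) / [S]₁(Km+[S]₂).
= 0.970×(0.438+0.313) / (0.313×(0.438+0.970)) = 0.7285/0.4407 = 1.65.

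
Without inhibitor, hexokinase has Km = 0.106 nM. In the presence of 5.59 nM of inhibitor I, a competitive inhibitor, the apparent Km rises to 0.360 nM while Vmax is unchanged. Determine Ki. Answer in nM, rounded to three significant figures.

2.33 nM

Competitive: Km,app = α·Km with α = 1 + [I]/Ki.
α = Km,app/Km = 0.360/0.106 = 3.396.
Since α = 1 + [I]/Ki, [I]/Ki = 3.396 − 1 = 2.396 and Ki = 5.59/2.396 = 2.33 nM.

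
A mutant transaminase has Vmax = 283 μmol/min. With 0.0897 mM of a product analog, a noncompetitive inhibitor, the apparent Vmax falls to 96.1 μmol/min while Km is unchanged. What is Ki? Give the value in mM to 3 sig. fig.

Noncompetitive: Vmax,app = Vmax/α with α = 1 + [I]/Ki.
α = Vmax/Vmax,app = 283/96.1 = 2.945.
Ki = [I]/(α − 1) = 0.0897/1.945 = 0.0461 mM.

0.0461 mM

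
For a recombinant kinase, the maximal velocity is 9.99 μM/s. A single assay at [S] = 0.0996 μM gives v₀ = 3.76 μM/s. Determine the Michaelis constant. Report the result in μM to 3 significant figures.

v/Vmax = 3.76/9.99 = 0.3764 = [S]/(Km+[S]).
So Km + [S] = [S]/0.3764 = 0.2646 μM, giving Km = 0.2646 − 0.0996 = 0.165 μM.

0.165 μM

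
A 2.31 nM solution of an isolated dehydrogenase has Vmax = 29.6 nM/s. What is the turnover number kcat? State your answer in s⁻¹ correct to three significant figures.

12.8 s⁻¹

kcat = Vmax/[E]total = 29.6 nM/s / 2.31 nM = 12.8 s⁻¹.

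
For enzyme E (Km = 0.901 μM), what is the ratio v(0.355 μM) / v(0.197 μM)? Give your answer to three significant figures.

The fractional saturations are [S]/(Km+[S]) = 0.197/1.098 = 0.1794 and 0.355/1.256 = 0.2826.
v₂/v₁ is just their ratio: 0.2826/0.1794 = 1.58.

1.58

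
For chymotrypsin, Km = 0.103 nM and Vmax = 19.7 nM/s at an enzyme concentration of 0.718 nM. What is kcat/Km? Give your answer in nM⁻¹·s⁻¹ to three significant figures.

kcat = Vmax/[E]total = 19.7/0.718 = 27.4 s⁻¹.
kcat/Km = 27.4/0.103 = 266 nM⁻¹·s⁻¹.

266 nM⁻¹·s⁻¹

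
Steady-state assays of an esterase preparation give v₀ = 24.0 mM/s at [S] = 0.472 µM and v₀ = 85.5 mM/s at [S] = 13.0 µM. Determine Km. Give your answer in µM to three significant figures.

1.39 µM

From v = Vmax[S]/(Km+[S]), each point gives Vmax = v(Km+[S])/[S].
Equating: 24.0(Km+0.472)/0.472 = 85.5(Km+13.0)/13.0.
50.85·Km + 24.0 = 6.577·Km + 85.5, so (50.85 − 6.577)·Km = 85.5 − 24.0.
Km = 61.50/44.27 = 1.39 µM; then Vmax = 24.0(1.39+0.472)/0.472 = 94.6 mM/s.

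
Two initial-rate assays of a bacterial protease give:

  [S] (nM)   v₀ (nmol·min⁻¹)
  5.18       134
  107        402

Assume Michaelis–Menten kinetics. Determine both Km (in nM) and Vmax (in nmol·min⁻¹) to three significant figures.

Km = 12.1 nM; Vmax = 448 nmol·min⁻¹

From v = Vmax[S]/(Km+[S]), each point gives Vmax = v(Km+[S])/[S].
Equating: 134(Km+5.18)/5.18 = 402(Km+107)/107.
25.87·Km + 134 = 3.757·Km + 402, so (25.87 − 3.757)·Km = 402 − 134.
Km = 268.0/22.11 = 12.1 nM; then Vmax = 134(12.1+5.18)/5.18 = 448 nmol·min⁻¹.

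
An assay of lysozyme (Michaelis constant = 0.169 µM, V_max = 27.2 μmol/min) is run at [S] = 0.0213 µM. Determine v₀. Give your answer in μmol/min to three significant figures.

3.04 μmol/min

[S]/(Km+[S]) = 0.0213/0.1903 = 0.1119, the fractional saturation.
v = 0.1119 × Vmax = 0.1119 × 27.2 = 3.04 μmol/min.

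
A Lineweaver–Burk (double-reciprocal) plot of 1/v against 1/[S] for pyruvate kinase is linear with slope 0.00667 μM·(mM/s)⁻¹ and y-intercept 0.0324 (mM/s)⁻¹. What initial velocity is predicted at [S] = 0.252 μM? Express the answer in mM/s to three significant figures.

The y-intercept is 1/Vmax, so Vmax = 1/0.0324 = 30.9 mM/s.
The slope is Km/Vmax, so Km = 0.00667 × 30.9 = 0.206 μM.
Then v = 30.9 × 0.252/(0.206 + 0.252) = 17.0 mM/s.

17.0 mM/s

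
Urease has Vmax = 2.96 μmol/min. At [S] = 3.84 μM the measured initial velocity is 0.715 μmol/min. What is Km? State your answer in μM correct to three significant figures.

v/Vmax = 0.715/2.96 = 0.2416 = [S]/(Km+[S]).
So Km + [S] = [S]/0.2416 = 15.90 μM, giving Km = 15.90 − 3.84 = 12.1 μM.

12.1 μM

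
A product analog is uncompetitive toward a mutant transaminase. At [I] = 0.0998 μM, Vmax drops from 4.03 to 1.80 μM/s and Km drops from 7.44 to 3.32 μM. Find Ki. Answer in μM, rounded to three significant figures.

Uncompetitive: Vmax,app = Vmax/α (and Km,app = Km/α) with α = 1 + [I]/Ki.
α = Vmax/Vmax,app = 4.03/1.80 = 2.239.
Since α = 1 + [I]/Ki, [I]/Ki = 2.239 − 1 = 1.239 and Ki = 0.0998/1.239 = 0.0806 μM.

0.0806 μM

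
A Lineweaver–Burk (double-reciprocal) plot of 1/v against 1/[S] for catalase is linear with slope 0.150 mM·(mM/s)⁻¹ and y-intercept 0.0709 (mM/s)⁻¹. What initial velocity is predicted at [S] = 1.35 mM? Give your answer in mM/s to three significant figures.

The y-intercept is 1/Vmax, so Vmax = 1/0.0709 = 14.1 mM/s.
The slope is Km/Vmax, so Km = 0.150 × 14.1 = 2.12 mM.
Then v = 14.1 × 1.35/(2.12 + 1.35) = 5.49 mM/s.

5.49 mM/s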